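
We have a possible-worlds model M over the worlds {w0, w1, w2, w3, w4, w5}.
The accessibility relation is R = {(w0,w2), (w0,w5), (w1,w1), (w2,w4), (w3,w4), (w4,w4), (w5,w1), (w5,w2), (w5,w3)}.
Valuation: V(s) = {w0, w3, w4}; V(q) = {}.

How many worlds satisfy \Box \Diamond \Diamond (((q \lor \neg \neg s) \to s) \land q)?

Recall that \Box ψ holds at a world iff ψ holds at every accessible world, and \Diamond ψ holds iff ψ holds at some accessible world.
Let φ = \Box \Diamond \Diamond (((q \lor \neg \neg s) \to s) \land q). Evaluate φ at each world:
  w0 (successors {w2, w5}): φ is false.
  w1 (successors {w1}): φ is false.
  w2 (successors {w4}): φ is false.
  w3 (successors {w4}): φ is false.
  w4 (successors {w4}): φ is false.
  w5 (successors {w1, w2, w3}): φ is false.
For instance, at w3:
  At w3: \Box \Diamond \Diamond (((q \lor \neg \neg s) \to s) \land q) requires \Diamond \Diamond (((q \lor \neg \neg s) \to s) \land q) at every successor {w4}.
    \Diamond \Diamond (((q \lor \neg \neg s) \to s) \land q) fails at w4, so \Box \Diamond \Diamond (((q \lor \neg \neg s) \to s) \land q) is false at w3.
      At w4: \Diamond \Diamond (((q \lor \neg \neg s) \to s) \land q) requires \Diamond (((q \lor \neg \neg s) \to s) \land q) at some successor in {w4}.
        At w4: \Diamond (((q \lor \neg \neg s) \to s) \land q) is false.
      So \Diamond \Diamond (((q \lor \neg \neg s) \to s) \land q) is false at w4.
Satisfying worlds: none.

0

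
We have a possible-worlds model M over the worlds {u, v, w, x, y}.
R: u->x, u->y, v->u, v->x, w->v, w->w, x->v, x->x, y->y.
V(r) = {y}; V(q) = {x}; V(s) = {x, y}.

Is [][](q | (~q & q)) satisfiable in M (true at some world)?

No

Recall that []ψ holds at a world iff ψ holds at every accessible world, and <>ψ holds iff ψ holds at some accessible world.
Let φ = [][](q | (~q & q)). Evaluate φ at each world:
  u (successors {x, y}): φ is false.
  v (successors {u, x}): φ is false.
  w (successors {v, w}): φ is false.
  x (successors {v, x}): φ is false.
  y (successors {y}): φ is false.
For instance, at w:
  At w: [][](q | (~q & q)) requires [](q | (~q & q)) at every successor {v, w}.
    [](q | (~q & q)) fails at v, so [][](q | (~q & q)) is false at w.
      At v: [](q | (~q & q)) requires q | (~q & q) at every successor {u, x}.
        q | (~q & q) fails at u, so [](q | (~q & q)) is false at v.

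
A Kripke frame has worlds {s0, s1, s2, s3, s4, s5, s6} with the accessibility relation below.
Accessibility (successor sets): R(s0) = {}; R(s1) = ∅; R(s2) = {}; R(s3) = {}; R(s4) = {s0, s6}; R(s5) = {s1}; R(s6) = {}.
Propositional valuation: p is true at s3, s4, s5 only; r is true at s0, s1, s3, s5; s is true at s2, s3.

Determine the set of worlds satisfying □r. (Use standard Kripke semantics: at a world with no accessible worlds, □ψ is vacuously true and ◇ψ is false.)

Let φ = □r. Evaluate φ at each world:
  s0 (successors ∅): φ is true.
  s1 (successors ∅): φ is true.
  s2 (successors ∅): φ is true.
  s3 (successors ∅): φ is true.
  s4 (successors {s0, s6}): φ is false.
  s5 (successors {s1}): φ is true.
  s6 (successors ∅): φ is true.
For instance, at s4:
  At s4: □r requires r at every successor {s0, s6}.
    r fails at s6, so □r is false at s4.
Satisfying worlds: {s0, s1, s2, s3, s5, s6}

s0, s1, s2, s3, s5, s6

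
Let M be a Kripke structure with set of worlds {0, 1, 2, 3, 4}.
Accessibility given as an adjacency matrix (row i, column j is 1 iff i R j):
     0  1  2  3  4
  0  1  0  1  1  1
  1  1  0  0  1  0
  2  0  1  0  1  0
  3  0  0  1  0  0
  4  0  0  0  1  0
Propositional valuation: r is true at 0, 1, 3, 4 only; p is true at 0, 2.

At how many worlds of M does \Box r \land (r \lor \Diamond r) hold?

Let φ = \Box r \land (r \lor \Diamond r). Evaluate φ at each world:
  0 (successors {0, 2, 3, 4}): φ is false.
  1 (successors {0, 3}): φ is true.
  2 (successors {1, 3}): φ is true.
  3 (successors {2}): φ is false.
  4 (successors {3}): φ is true.
For instance, at 3:
  At 3: \Box r is false, r \lor \Diamond r is true, so \Box r \land (r \lor \Diamond r) is false.
    At 3: \Box r requires r at every successor {2}.
      r fails at 2, so \Box r is false at 3.
    At 3: r is true, \Diamond r is false, so r \lor \Diamond r is true.
      At 3: \Diamond r requires r at some successor in {2}.
        At 2: r is false.
      So \Diamond r is false at 3.
Satisfying worlds: {1, 2, 4}

3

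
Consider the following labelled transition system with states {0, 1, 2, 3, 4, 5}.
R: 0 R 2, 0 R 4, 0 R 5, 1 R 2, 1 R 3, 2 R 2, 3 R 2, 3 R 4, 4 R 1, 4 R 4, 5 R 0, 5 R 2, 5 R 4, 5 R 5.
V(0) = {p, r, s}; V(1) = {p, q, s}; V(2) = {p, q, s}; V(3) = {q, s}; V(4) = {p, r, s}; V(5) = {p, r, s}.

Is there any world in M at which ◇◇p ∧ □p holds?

Recall that □ψ holds at a world iff ψ holds at every accessible world, and ◇ψ holds iff ψ holds at some accessible world.
Let φ = ◇◇p ∧ □p. Evaluate φ at each world:
  0 (successors {2, 4, 5}): φ is true.
  1 (successors {2, 3}): φ is false.
  2 (successors {2}): φ is true.
  3 (successors {2, 4}): φ is true.
  4 (successors {1, 4}): φ is true.
  5 (successors {0, 2, 4, 5}): φ is true.
Detail at 0 (witness):
  At 0: ◇◇p is true, □p is true, so ◇◇p ∧ □p is true.
    At 0: ◇◇p requires ◇p at some successor in {2, 4, 5}.
      ◇p holds at 2, so ◇◇p is true at 0.
    At 0: □p requires p at every successor {2, 4, 5}.
      At 2: p is true.
      At 4: p is true.
      At 5: p is true.
    So □p is true at 0.

Yes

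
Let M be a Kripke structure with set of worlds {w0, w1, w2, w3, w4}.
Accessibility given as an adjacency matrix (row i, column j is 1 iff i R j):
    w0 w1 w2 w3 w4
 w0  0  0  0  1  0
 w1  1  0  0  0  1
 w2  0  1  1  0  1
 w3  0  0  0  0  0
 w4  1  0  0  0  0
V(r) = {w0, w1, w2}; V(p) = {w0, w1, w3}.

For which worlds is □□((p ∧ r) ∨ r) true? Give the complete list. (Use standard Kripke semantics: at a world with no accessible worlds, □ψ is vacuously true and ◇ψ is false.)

w0, w3

Let φ = □□((p ∧ r) ∨ r). Evaluate φ at each world:
  w0 (successors {w3}): φ is true.
  w1 (successors {w0, w4}): φ is false.
  w2 (successors {w1, w2, w4}): φ is false.
  w3 (successors ∅): φ is true.
  w4 (successors {w0}): φ is false.
For instance, at w1:
  At w1: □□((p ∧ r) ∨ r) requires □((p ∧ r) ∨ r) at every successor {w0, w4}.
    □((p ∧ r) ∨ r) fails at w0, so □□((p ∧ r) ∨ r) is false at w1.
      At w0: □((p ∧ r) ∨ r) requires (p ∧ r) ∨ r at every successor {w3}.
        (p ∧ r) ∨ r fails at w3, so □((p ∧ r) ∨ r) is false at w0.
Satisfying worlds: {w0, w3}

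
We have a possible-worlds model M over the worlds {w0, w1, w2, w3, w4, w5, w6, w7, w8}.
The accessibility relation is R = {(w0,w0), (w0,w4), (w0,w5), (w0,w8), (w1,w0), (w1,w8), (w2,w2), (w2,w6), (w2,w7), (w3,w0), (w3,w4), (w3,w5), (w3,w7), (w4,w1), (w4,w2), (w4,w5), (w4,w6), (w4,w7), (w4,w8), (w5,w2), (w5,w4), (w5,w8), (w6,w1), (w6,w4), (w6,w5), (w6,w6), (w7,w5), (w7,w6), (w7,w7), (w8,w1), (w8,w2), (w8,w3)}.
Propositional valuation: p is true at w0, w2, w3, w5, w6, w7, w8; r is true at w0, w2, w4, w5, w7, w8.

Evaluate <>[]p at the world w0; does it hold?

At w0: <>[]p requires []p at some successor in {w0, w4, w5, w8}.
  At w0: []p is false.
  At w4: []p is false.
  At w5: []p is false.
  At w8: []p is false.
So <>[]p is false at w0.

No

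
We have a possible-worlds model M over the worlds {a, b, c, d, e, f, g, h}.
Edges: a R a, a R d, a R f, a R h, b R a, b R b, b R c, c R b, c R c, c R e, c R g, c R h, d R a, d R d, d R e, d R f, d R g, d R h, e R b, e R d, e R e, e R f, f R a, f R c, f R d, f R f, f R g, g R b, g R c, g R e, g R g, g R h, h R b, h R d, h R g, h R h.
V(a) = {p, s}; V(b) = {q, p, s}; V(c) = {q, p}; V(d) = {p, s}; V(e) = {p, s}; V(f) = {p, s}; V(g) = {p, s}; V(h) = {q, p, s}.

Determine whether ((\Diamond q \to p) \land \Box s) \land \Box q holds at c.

At c: (\Diamond q \to p) \land \Box s is false, \Box q is false, so ((\Diamond q \to p) \land \Box s) \land \Box q is false.
  At c: \Diamond q \to p is true, \Box s is false, so (\Diamond q \to p) \land \Box s is false.
    At c: \Diamond q is true, p is true, so \Diamond q \to p is true.
      At c: \Diamond q requires q at some successor in {b, c, e, g, h}.
        q holds at b, so \Diamond q is true at c.
    At c: \Box s requires s at every successor {b, c, e, g, h}.
      s fails at c, so \Box s is false at c.
  At c: \Box q requires q at every successor {b, c, e, g, h}.
    q fails at e, so \Box q is false at c.

No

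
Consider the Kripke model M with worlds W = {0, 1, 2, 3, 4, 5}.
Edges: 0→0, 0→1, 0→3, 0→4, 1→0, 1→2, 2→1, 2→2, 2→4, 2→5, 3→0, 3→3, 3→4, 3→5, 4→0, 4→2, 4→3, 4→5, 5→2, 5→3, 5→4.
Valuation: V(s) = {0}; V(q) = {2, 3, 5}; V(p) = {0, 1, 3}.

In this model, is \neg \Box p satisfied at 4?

Yes

At 4: \Box p is false, so \neg \Box p is true.
  At 4: \Box p requires p at every successor {0, 2, 3, 5}.
    p fails at 2, so \Box p is false at 4.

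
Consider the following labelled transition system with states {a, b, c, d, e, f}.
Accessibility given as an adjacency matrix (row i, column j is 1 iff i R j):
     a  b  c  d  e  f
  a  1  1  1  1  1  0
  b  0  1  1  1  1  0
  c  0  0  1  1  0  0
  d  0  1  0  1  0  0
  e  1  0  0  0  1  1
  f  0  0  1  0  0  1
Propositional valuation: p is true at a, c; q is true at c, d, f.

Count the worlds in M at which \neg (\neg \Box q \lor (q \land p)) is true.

1

Let φ = \neg (\neg \Box q \lor (q \land p)). Evaluate φ at each world:
  a (successors {a, b, c, d, e}): φ is false.
  b (successors {b, c, d, e}): φ is false.
  c (successors {c, d}): φ is false.
  d (successors {b, d}): φ is false.
  e (successors {a, e, f}): φ is false.
  f (successors {c, f}): φ is true.
For instance, at d:
  At d: \neg \Box q \lor (q \land p) is true, so \neg (\neg \Box q \lor (q \land p)) is false.
    At d: \neg \Box q is true, q \land p is false, so \neg \Box q \lor (q \land p) is true.
      At d: \Box q is false, so \neg \Box q is true.
Satisfying worlds: {f}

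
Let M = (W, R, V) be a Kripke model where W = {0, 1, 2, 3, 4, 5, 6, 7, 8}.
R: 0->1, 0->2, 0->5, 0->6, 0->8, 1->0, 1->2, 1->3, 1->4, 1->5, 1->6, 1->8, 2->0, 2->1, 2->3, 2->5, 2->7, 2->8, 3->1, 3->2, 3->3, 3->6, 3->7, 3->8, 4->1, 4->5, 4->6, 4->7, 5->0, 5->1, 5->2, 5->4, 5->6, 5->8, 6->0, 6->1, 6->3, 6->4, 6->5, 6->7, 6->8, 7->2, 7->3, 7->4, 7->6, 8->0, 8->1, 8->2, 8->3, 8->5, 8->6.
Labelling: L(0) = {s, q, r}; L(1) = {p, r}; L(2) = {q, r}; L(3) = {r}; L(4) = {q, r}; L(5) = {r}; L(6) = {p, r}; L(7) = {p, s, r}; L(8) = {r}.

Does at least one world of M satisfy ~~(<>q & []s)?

No

Let φ = ~~(<>q & []s). Evaluate φ at each world:
  0 (successors {1, 2, 5, 6, 8}): φ is false.
  1 (successors {0, 2, 3, 4, 5, 6, 8}): φ is false.
  2 (successors {0, 1, 3, 5, 7, 8}): φ is false.
  3 (successors {1, 2, 3, 6, 7, 8}): φ is false.
  4 (successors {1, 5, 6, 7}): φ is false.
  5 (successors {0, 1, 2, 4, 6, 8}): φ is false.
  6 (successors {0, 1, 3, 4, 5, 7, 8}): φ is false.
  7 (successors {2, 3, 4, 6}): φ is false.
  8 (successors {0, 1, 2, 3, 5, 6}): φ is false.
For instance, at 4:
  At 4: ~(<>q & []s) is true, so ~~(<>q & []s) is false.
    At 4: <>q & []s is false, so ~(<>q & []s) is true.
      At 4: <>q is false, []s is false, so <>q & []s is false.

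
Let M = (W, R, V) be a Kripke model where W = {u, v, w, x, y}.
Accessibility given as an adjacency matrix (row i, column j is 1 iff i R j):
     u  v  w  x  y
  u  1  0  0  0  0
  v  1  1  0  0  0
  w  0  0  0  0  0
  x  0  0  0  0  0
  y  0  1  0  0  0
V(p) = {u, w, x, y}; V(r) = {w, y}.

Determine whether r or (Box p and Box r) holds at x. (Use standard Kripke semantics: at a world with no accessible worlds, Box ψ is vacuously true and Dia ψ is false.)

At x: r is false, Box p and Box r is true, so r or (Box p and Box r) is true.
  At x: Box p is true, Box r is true, so Box p and Box r is true.
    At x: no accessible worlds, so Box p holds vacuously.
    At x: no accessible worlds, so Box r holds vacuously.

Yes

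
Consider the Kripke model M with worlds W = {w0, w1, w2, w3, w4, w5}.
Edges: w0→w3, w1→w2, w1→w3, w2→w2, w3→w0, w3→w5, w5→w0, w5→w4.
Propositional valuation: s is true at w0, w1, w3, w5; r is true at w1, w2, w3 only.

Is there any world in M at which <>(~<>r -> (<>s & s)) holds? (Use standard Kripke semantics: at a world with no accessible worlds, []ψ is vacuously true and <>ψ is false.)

Yes

Recall that <>ψ holds at a world iff ψ holds at some accessible world.
Let φ = <>(~<>r -> (<>s & s)). Evaluate φ at each world:
  w0 (successors {w3}): φ is true.
  w1 (successors {w2, w3}): φ is true.
  w2 (successors {w2}): φ is true.
  w3 (successors {w0, w5}): φ is true.
  w4 (successors ∅): φ is false.
  w5 (successors {w0, w4}): φ is true.
Detail at w0 (witness):
  At w0: <>(~<>r -> (<>s & s)) requires ~<>r -> (<>s & s) at some successor in {w3}.
    ~<>r -> (<>s & s) holds at w3, so <>(~<>r -> (<>s & s)) is true at w0.
      At w3: ~<>r is true, <>s & s is true, so ~<>r -> (<>s & s) is true.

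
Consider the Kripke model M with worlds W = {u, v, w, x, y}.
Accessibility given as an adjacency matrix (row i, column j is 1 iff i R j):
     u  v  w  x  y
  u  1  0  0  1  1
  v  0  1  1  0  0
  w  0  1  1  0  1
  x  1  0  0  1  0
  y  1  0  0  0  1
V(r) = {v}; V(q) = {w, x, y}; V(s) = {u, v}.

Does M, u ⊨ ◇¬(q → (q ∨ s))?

No

Recall that ◇ψ holds at a world iff ψ holds at some accessible world.
At u: ◇¬(q → (q ∨ s)) requires ¬(q → (q ∨ s)) at some successor in {u, x, y}.
  At u: ¬(q → (q ∨ s)) is false.
  At x: ¬(q → (q ∨ s)) is false.
  At y: ¬(q → (q ∨ s)) is false.
So ◇¬(q → (q ∨ s)) is false at u.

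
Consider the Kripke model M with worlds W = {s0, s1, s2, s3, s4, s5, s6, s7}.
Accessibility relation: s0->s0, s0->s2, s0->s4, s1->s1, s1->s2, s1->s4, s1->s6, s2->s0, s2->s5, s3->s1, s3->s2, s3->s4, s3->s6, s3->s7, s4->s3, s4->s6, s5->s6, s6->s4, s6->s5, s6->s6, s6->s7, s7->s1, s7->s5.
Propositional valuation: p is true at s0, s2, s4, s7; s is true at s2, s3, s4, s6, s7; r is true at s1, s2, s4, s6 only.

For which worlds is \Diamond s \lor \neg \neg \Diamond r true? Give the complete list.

s0, s1, s3, s4, s5, s6, s7

Recall that \Diamond ψ holds at a world iff ψ holds at some accessible world.
Let φ = \Diamond s \lor \neg \neg \Diamond r. Evaluate φ at each world:
  s0 (successors {s0, s2, s4}): φ is true.
  s1 (successors {s1, s2, s4, s6}): φ is true.
  s2 (successors {s0, s5}): φ is false.
  s3 (successors {s1, s2, s4, s6, s7}): φ is true.
  s4 (successors {s3, s6}): φ is true.
  s5 (successors {s6}): φ is true.
  s6 (successors {s4, s5, s6, s7}): φ is true.
  s7 (successors {s1, s5}): φ is true.
For instance, at s7:
  At s7: \Diamond s is false, \neg \neg \Diamond r is true, so \Diamond s \lor \neg \neg \Diamond r is true.
    At s7: \Diamond s requires s at some successor in {s1, s5}.
      At s1: s is false.
      At s5: s is false.
    So \Diamond s is false at s7.
    At s7: \neg \Diamond r is false, so \neg \neg \Diamond r is true.
      At s7: \Diamond r is true, so \neg \Diamond r is false.
Satisfying worlds: {s0, s1, s3, s4, s5, s6, s7}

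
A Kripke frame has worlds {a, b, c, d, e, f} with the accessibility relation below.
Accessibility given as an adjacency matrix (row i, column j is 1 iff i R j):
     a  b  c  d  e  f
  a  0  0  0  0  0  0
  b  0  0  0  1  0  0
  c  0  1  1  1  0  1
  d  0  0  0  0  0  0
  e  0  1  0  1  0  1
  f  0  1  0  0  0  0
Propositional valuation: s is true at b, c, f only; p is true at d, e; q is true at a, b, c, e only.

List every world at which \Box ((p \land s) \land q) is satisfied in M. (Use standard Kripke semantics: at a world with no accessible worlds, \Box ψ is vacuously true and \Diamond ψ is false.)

Let φ = \Box ((p \land s) \land q). Evaluate φ at each world:
  a (successors ∅): φ is true.
  b (successors {d}): φ is false.
  c (successors {b, c, d, f}): φ is false.
  d (successors ∅): φ is true.
  e (successors {b, d, f}): φ is false.
  f (successors {b}): φ is false.
For instance, at e:
  At e: \Box ((p \land s) \land q) requires (p \land s) \land q at every successor {b, d, f}.
    (p \land s) \land q fails at b, so \Box ((p \land s) \land q) is false at e.
Satisfying worlds: {a, d}

a, d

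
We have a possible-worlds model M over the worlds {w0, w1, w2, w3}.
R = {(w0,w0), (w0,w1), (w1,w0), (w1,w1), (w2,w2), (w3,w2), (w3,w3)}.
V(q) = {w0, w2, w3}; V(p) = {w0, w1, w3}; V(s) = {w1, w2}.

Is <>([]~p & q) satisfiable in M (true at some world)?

Let φ = <>([]~p & q). Evaluate φ at each world:
  w0 (successors {w0, w1}): φ is false.
  w1 (successors {w0, w1}): φ is false.
  w2 (successors {w2}): φ is true.
  w3 (successors {w2, w3}): φ is true.
Detail at w2 (witness):
  At w2: <>([]~p & q) requires []~p & q at some successor in {w2}.
    []~p & q holds at w2, so <>([]~p & q) is true at w2.
      At w2: []~p is true, q is true, so []~p & q is true.

Yes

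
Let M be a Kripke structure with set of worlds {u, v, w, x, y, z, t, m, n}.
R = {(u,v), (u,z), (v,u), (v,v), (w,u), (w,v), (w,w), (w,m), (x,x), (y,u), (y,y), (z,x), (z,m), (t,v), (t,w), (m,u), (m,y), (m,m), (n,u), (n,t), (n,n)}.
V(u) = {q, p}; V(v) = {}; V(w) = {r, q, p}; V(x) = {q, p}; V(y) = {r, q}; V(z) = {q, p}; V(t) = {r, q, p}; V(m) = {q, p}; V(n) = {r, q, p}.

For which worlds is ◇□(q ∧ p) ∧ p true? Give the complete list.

Let φ = ◇□(q ∧ p) ∧ p. Evaluate φ at each world:
  u (successors {v, z}): φ is true.
  v (successors {u, v}): φ is false.
  w (successors {u, v, w, m}): φ is false.
  x (successors {x}): φ is true.
  y (successors {u, y}): φ is false.
  z (successors {x, m}): φ is true.
  t (successors {v, w}): φ is false.
  m (successors {u, y, m}): φ is false.
  n (successors {u, t, n}): φ is true.
For instance, at u:
  At u: ◇□(q ∧ p) is true, p is true, so ◇□(q ∧ p) ∧ p is true.
    At u: ◇□(q ∧ p) requires □(q ∧ p) at some successor in {v, z}.
      □(q ∧ p) holds at z, so ◇□(q ∧ p) is true at u.
Satisfying worlds: {u, x, z, n}

u, x, z, n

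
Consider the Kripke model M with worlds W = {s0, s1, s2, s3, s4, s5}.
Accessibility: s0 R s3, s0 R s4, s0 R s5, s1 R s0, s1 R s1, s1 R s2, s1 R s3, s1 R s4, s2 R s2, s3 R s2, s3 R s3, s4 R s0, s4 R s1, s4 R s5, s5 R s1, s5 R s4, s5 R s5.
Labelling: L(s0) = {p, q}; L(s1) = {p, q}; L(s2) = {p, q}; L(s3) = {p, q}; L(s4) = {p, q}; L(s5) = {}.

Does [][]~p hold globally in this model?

No

Recall that []ψ holds at a world iff ψ holds at every accessible world, and <>ψ holds iff ψ holds at some accessible world.
Let φ = [][]~p. Evaluate φ at each world:
  s0 (successors {s3, s4, s5}): φ is false.
  s1 (successors {s0, s1, s2, s3, s4}): φ is false.
  s2 (successors {s2}): φ is false.
  s3 (successors {s2, s3}): φ is false.
  s4 (successors {s0, s1, s5}): φ is false.
  s5 (successors {s1, s4, s5}): φ is false.
Detail at s0 (counterexample):
  At s0: [][]~p requires []~p at every successor {s3, s4, s5}.
    []~p fails at s3, so [][]~p is false at s0.
      At s3: []~p requires ~p at every successor {s2, s3}.
        ~p fails at s2, so []~p is false at s3.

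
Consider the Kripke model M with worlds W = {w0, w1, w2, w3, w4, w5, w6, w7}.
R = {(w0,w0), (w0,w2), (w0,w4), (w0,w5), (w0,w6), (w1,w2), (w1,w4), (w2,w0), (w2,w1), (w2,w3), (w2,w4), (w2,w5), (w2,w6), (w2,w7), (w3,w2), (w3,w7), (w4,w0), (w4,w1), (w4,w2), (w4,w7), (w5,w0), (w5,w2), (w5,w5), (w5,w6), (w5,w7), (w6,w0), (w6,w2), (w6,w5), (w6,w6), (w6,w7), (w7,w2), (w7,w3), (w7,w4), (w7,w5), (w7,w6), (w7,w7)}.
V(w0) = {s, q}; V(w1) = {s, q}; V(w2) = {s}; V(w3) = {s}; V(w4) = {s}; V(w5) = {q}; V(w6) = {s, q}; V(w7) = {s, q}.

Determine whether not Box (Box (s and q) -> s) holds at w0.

At w0: Box (Box (s and q) -> s) is true, so not Box (Box (s and q) -> s) is false.
  At w0: Box (Box (s and q) -> s) requires Box (s and q) -> s at every successor {w0, w2, w4, w5, w6}.
    At w0: Box (s and q) -> s is true.
    At w2: Box (s and q) -> s is true.
    At w4: Box (s and q) -> s is true.
    At w5: Box (s and q) -> s is true.
    At w6: Box (s and q) -> s is true.
  So Box (Box (s and q) -> s) is true at w0.

No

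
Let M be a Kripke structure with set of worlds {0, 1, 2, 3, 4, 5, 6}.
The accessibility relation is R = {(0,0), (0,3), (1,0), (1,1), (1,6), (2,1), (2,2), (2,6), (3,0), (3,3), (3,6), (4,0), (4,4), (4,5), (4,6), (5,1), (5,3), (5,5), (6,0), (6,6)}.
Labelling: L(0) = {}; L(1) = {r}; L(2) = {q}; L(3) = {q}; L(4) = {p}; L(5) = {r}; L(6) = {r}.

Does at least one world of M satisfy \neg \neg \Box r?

No

Let φ = \neg \neg \Box r. Evaluate φ at each world:
  0 (successors {0, 3}): φ is false.
  1 (successors {0, 1, 6}): φ is false.
  2 (successors {1, 2, 6}): φ is false.
  3 (successors {0, 3, 6}): φ is false.
  4 (successors {0, 4, 5, 6}): φ is false.
  5 (successors {1, 3, 5}): φ is false.
  6 (successors {0, 6}): φ is false.
For instance, at 5:
  At 5: \neg \Box r is true, so \neg \neg \Box r is false.
    At 5: \Box r is false, so \neg \Box r is true.
      At 5: \Box r requires r at every successor {1, 3, 5}.
        r fails at 3, so \Box r is false at 5.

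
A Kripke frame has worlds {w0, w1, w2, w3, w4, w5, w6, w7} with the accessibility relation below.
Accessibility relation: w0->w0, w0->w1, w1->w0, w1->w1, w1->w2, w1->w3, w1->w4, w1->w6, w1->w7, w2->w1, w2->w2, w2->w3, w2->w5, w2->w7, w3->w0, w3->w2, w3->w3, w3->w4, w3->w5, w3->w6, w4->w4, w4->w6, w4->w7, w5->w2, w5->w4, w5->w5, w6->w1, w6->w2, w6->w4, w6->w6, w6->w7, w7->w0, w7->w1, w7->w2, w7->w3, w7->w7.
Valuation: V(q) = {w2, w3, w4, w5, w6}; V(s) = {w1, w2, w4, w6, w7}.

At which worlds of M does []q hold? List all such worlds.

Let φ = []q. Evaluate φ at each world:
  w0 (successors {w0, w1}): φ is false.
  w1 (successors {w0, w1, w2, w3, w4, w6, w7}): φ is false.
  w2 (successors {w1, w2, w3, w5, w7}): φ is false.
  w3 (successors {w0, w2, w3, w4, w5, w6}): φ is false.
  w4 (successors {w4, w6, w7}): φ is false.
  w5 (successors {w2, w4, w5}): φ is true.
  w6 (successors {w1, w2, w4, w6, w7}): φ is false.
  w7 (successors {w0, w1, w2, w3, w7}): φ is false.
For instance, at w1:
  At w1: []q requires q at every successor {w0, w1, w2, w3, w4, w6, w7}.
    q fails at w0, so []q is false at w1.
Satisfying worlds: {w5}

w5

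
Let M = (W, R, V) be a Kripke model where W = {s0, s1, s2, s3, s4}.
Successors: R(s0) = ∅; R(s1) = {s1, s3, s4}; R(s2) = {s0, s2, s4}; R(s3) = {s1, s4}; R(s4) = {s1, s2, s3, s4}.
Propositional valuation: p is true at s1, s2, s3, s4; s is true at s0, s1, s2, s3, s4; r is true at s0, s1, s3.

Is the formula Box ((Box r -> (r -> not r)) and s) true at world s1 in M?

Yes

At s1: Box ((Box r -> (r -> not r)) and s) requires (Box r -> (r -> not r)) and s at every successor {s1, s3, s4}.
    At s1: Box r -> (r -> not r) is true, s is true, so (Box r -> (r -> not r)) and s is true.
      At s1: Box r is false, r -> not r is false, so Box r -> (r -> not r) is true.
    At s3: Box r -> (r -> not r) is true, s is true, so (Box r -> (r -> not r)) and s is true.
      At s3: Box r is false, r -> not r is false, so Box r -> (r -> not r) is true.
    At s4: Box r -> (r -> not r) is true, s is true, so (Box r -> (r -> not r)) and s is true.
      At s4: Box r is false, r -> not r is true, so Box r -> (r -> not r) is true.
So Box ((Box r -> (r -> not r)) and s) is true at s1.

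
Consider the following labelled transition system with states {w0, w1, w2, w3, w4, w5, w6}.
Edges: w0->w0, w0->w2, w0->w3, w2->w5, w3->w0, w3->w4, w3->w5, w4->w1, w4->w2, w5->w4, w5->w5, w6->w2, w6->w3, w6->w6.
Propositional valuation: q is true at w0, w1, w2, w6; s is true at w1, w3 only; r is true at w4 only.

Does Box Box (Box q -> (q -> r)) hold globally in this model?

No

Let φ = Box Box (Box q -> (q -> r)). Evaluate φ at each world:
  w0 (successors {w0, w2, w3}): φ is true.
  w1 (successors ∅): φ is true.
  w2 (successors {w5}): φ is true.
  w3 (successors {w0, w4, w5}): φ is false.
  w4 (successors {w1, w2}): φ is true.
  w5 (successors {w4, w5}): φ is false.
  w6 (successors {w2, w3, w6}): φ is true.
Detail at w3 (counterexample):
  At w3: Box Box (Box q -> (q -> r)) requires Box (Box q -> (q -> r)) at every successor {w0, w4, w5}.
    Box (Box q -> (q -> r)) fails at w4, so Box Box (Box q -> (q -> r)) is false at w3.
      At w4: Box (Box q -> (q -> r)) requires Box q -> (q -> r) at every successor {w1, w2}.
        Box q -> (q -> r) fails at w1, so Box (Box q -> (q -> r)) is false at w4.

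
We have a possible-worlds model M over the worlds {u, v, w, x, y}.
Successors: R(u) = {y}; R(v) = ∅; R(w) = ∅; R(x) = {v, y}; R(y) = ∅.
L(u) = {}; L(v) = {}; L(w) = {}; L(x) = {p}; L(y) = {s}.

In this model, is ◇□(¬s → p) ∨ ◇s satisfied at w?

Recall that □ψ holds at a world iff ψ holds at every accessible world, and ◇ψ holds iff ψ holds at some accessible world.
At w: ◇□(¬s → p) is false, ◇s is false, so ◇□(¬s → p) ∨ ◇s is false.
  At w: no accessible worlds, so ◇□(¬s → p) is false.
  At w: no accessible worlds, so ◇s is false.

No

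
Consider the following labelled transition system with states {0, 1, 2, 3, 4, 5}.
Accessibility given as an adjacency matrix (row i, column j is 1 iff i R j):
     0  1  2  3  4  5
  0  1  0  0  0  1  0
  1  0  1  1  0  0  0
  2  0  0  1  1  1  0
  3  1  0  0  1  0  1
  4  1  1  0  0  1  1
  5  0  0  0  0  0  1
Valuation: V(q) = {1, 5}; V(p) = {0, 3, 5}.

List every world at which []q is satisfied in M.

5

Let φ = []q. Evaluate φ at each world:
  0 (successors {0, 4}): φ is false.
  1 (successors {1, 2}): φ is false.
  2 (successors {2, 3, 4}): φ is false.
  3 (successors {0, 3, 5}): φ is false.
  4 (successors {0, 1, 4, 5}): φ is false.
  5 (successors {5}): φ is true.
For instance, at 3:
  At 3: []q requires q at every successor {0, 3, 5}.
    q fails at 0, so []q is false at 3.
Satisfying worlds: {5}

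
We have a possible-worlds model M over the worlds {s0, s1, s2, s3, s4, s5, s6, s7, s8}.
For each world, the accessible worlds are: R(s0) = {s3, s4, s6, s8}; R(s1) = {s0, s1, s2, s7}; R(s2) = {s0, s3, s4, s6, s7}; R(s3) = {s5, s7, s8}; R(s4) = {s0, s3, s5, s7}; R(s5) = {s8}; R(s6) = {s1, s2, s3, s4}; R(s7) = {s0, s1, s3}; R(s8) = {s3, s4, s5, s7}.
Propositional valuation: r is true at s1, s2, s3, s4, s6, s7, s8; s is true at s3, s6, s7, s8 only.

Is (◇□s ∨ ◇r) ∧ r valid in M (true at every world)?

No

Recall that □ψ holds at a world iff ψ holds at every accessible world, and ◇ψ holds iff ψ holds at some accessible world.
Let φ = (◇□s ∨ ◇r) ∧ r. Evaluate φ at each world:
  s0 (successors {s3, s4, s6, s8}): φ is false.
  s1 (successors {s0, s1, s2, s7}): φ is true.
  s2 (successors {s0, s3, s4, s6, s7}): φ is true.
  s3 (successors {s5, s7, s8}): φ is true.
  s4 (successors {s0, s3, s5, s7}): φ is true.
  s5 (successors {s8}): φ is false.
  s6 (successors {s1, s2, s3, s4}): φ is true.
  s7 (successors {s0, s1, s3}): φ is true.
  s8 (successors {s3, s4, s5, s7}): φ is true.
Detail at s0 (counterexample):
  At s0: ◇□s ∨ ◇r is true, r is false, so (◇□s ∨ ◇r) ∧ r is false.
    At s0: ◇□s is false, ◇r is true, so ◇□s ∨ ◇r is true.
      At s0: ◇□s requires □s at some successor in {s3, s4, s6, s8}.
        At s3: □s is false.
        At s4: □s is false.
        At s6: □s is false.
        At s8: □s is false.
      So ◇□s is false at s0.
      At s0: ◇r requires r at some successor in {s3, s4, s6, s8}.
        r holds at s3, so ◇r is true at s0.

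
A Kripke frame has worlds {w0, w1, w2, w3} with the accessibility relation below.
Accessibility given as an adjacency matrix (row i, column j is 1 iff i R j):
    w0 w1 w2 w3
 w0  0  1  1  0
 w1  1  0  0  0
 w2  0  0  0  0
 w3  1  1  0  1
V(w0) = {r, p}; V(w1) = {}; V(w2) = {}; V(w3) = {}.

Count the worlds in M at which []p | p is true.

3

Let φ = []p | p. Evaluate φ at each world:
  w0 (successors {w1, w2}): φ is true.
  w1 (successors {w0}): φ is true.
  w2 (successors ∅): φ is true.
  w3 (successors {w0, w1, w3}): φ is false.
For instance, at w0:
  At w0: []p is false, p is true, so []p | p is true.
    At w0: []p requires p at every successor {w1, w2}.
      p fails at w1, so []p is false at w0.
Satisfying worlds: {w0, w1, w2}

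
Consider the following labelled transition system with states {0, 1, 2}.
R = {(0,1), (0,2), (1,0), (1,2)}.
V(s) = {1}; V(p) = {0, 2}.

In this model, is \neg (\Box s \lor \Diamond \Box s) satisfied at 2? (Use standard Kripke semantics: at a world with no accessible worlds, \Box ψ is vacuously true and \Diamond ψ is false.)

At 2: \Box s \lor \Diamond \Box s is true, so \neg (\Box s \lor \Diamond \Box s) is false.
  At 2: \Box s is true, \Diamond \Box s is false, so \Box s \lor \Diamond \Box s is true.
    At 2: no accessible worlds, so \Box s holds vacuously.
    At 2: no accessible worlds, so \Diamond \Box s is false.

No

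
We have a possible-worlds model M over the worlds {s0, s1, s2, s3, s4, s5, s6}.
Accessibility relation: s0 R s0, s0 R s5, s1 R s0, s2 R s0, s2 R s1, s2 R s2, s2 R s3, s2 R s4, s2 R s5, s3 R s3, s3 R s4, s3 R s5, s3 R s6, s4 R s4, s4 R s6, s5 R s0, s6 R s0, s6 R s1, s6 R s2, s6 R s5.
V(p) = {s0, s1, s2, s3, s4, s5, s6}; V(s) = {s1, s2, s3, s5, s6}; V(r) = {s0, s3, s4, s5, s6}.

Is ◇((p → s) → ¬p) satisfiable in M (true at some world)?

Recall that ◇ψ holds at a world iff ψ holds at some accessible world.
Let φ = ◇((p → s) → ¬p). Evaluate φ at each world:
  s0 (successors {s0, s5}): φ is true.
  s1 (successors {s0}): φ is true.
  s2 (successors {s0, s1, s2, s3, s4, s5}): φ is true.
  s3 (successors {s3, s4, s5, s6}): φ is true.
  s4 (successors {s4, s6}): φ is true.
  s5 (successors {s0}): φ is true.
  s6 (successors {s0, s1, s2, s5}): φ is true.
Detail at s0 (witness):
  At s0: ◇((p → s) → ¬p) requires (p → s) → ¬p at some successor in {s0, s5}.
    (p → s) → ¬p holds at s0, so ◇((p → s) → ¬p) is true at s0.

Yes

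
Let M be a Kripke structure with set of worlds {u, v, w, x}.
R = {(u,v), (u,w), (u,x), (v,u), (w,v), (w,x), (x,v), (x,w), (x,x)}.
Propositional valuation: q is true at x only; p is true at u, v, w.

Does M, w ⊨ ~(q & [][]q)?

Yes

At w: q & [][]q is false, so ~(q & [][]q) is true.
  At w: q is false, [][]q is false, so q & [][]q is false.
    At w: [][]q requires []q at every successor {v, x}.
      []q fails at v, so [][]q is false at w.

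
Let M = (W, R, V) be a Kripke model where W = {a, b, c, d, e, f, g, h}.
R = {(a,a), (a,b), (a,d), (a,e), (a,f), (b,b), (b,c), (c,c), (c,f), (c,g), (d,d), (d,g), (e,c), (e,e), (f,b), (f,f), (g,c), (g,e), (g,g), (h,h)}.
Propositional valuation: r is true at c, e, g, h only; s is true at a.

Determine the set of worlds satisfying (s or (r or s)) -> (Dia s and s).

Let φ = (s or (r or s)) -> (Dia s and s). Evaluate φ at each world:
  a (successors {a, b, d, e, f}): φ is true.
  b (successors {b, c}): φ is true.
  c (successors {c, f, g}): φ is false.
  d (successors {d, g}): φ is true.
  e (successors {c, e}): φ is false.
  f (successors {b, f}): φ is true.
  g (successors {c, e, g}): φ is false.
  h (successors {h}): φ is false.
For instance, at b:
  At b: s or (r or s) is false, Dia s and s is false, so (s or (r or s)) -> (Dia s and s) is true.
    At b: Dia s is false, s is false, so Dia s and s is false.
      At b: Dia s requires s at some successor in {b, c}.
        At b: s is false.
        At c: s is false.
      So Dia s is false at b.
Satisfying worlds: {a, b, d, f}

a, b, d, f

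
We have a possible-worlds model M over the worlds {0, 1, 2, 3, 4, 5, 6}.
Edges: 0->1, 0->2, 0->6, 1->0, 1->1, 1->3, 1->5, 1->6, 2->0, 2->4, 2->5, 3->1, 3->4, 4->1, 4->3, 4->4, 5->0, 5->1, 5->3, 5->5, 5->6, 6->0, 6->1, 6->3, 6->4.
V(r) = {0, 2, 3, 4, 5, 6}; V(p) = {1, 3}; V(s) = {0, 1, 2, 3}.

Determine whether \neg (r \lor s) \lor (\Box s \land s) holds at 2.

No

At 2: \neg (r \lor s) is false, \Box s \land s is false, so \neg (r \lor s) \lor (\Box s \land s) is false.
  At 2: \Box s is false, s is true, so \Box s \land s is false.
    At 2: \Box s requires s at every successor {0, 4, 5}.
      s fails at 4, so \Box s is false at 2.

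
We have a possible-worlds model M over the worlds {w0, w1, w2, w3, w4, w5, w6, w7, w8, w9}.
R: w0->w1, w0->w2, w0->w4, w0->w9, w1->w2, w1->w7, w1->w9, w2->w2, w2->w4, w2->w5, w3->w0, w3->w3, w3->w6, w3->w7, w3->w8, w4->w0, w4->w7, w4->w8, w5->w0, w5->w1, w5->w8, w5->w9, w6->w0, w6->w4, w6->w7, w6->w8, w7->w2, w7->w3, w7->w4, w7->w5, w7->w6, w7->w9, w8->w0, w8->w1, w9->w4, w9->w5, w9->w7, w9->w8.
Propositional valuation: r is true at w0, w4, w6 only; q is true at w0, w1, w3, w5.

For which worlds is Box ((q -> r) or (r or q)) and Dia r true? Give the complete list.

Let φ = Box ((q -> r) or (r or q)) and Dia r. Evaluate φ at each world:
  w0 (successors {w1, w2, w4, w9}): φ is true.
  w1 (successors {w2, w7, w9}): φ is false.
  w2 (successors {w2, w4, w5}): φ is true.
  w3 (successors {w0, w3, w6, w7, w8}): φ is true.
  w4 (successors {w0, w7, w8}): φ is true.
  w5 (successors {w0, w1, w8, w9}): φ is true.
  w6 (successors {w0, w4, w7, w8}): φ is true.
  w7 (successors {w2, w3, w4, w5, w6, w9}): φ is true.
  w8 (successors {w0, w1}): φ is true.
  w9 (successors {w4, w5, w7, w8}): φ is true.
For instance, at w1:
  At w1: Box ((q -> r) or (r or q)) is true, Dia r is false, so Box ((q -> r) or (r or q)) and Dia r is false.
    At w1: Box ((q -> r) or (r or q)) requires (q -> r) or (r or q) at every successor {w2, w7, w9}.
      At w2: (q -> r) or (r or q) is true.
      At w7: (q -> r) or (r or q) is true.
      At w9: (q -> r) or (r or q) is true.
    So Box ((q -> r) or (r or q)) is true at w1.
    At w1: Dia r requires r at some successor in {w2, w7, w9}.
      At w2: r is false.
      At w7: r is false.
      At w9: r is false.
    So Dia r is false at w1.
Satisfying worlds: {w0, w2, w3, w4, w5, w6, w7, w8, w9}

w0, w2, w3, w4, w5, w6, w7, w8, w9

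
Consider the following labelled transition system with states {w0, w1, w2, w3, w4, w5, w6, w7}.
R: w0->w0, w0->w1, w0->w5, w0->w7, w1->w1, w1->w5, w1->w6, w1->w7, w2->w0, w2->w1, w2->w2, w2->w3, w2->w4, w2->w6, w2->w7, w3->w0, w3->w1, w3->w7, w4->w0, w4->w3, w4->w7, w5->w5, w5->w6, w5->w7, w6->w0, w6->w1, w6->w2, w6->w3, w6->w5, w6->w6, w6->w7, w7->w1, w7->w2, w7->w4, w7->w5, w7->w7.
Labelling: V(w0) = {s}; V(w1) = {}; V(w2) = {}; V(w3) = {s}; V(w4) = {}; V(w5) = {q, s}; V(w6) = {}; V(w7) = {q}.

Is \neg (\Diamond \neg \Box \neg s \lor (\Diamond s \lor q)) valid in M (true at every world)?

Let φ = \neg (\Diamond \neg \Box \neg s \lor (\Diamond s \lor q)). Evaluate φ at each world:
  w0 (successors {w0, w1, w5, w7}): φ is false.
  w1 (successors {w1, w5, w6, w7}): φ is false.
  w2 (successors {w0, w1, w2, w3, w4, w6, w7}): φ is false.
  w3 (successors {w0, w1, w7}): φ is false.
  w4 (successors {w0, w3, w7}): φ is false.
  w5 (successors {w5, w6, w7}): φ is false.
  w6 (successors {w0, w1, w2, w3, w5, w6, w7}): φ is false.
  w7 (successors {w1, w2, w4, w5, w7}): φ is false.
Detail at w0 (counterexample):
  At w0: \Diamond \neg \Box \neg s \lor (\Diamond s \lor q) is true, so \neg (\Diamond \neg \Box \neg s \lor (\Diamond s \lor q)) is false.
    At w0: \Diamond \neg \Box \neg s is true, \Diamond s \lor q is true, so \Diamond \neg \Box \neg s \lor (\Diamond s \lor q) is true.
      At w0: \Diamond \neg \Box \neg s requires \neg \Box \neg s at some successor in {w0, w1, w5, w7}.
        \neg \Box \neg s holds at w0, so \Diamond \neg \Box \neg s is true at w0.
      At w0: \Diamond s is true, q is false, so \Diamond s \lor q is true.

No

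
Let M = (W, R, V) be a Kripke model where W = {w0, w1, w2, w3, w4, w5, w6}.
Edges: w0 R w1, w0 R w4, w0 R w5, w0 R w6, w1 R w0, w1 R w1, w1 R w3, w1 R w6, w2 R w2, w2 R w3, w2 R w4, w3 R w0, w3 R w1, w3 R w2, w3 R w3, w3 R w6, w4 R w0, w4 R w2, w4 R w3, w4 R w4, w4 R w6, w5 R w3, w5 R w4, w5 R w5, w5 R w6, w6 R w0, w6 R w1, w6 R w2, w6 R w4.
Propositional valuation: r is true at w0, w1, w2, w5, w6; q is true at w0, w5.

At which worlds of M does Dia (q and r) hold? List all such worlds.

w0, w1, w3, w4, w5, w6

Let φ = Dia (q and r). Evaluate φ at each world:
  w0 (successors {w1, w4, w5, w6}): φ is true.
  w1 (successors {w0, w1, w3, w6}): φ is true.
  w2 (successors {w2, w3, w4}): φ is false.
  w3 (successors {w0, w1, w2, w3, w6}): φ is true.
  w4 (successors {w0, w2, w3, w4, w6}): φ is true.
  w5 (successors {w3, w4, w5, w6}): φ is true.
  w6 (successors {w0, w1, w2, w4}): φ is true.
For instance, at w1:
  At w1: Dia (q and r) requires q and r at some successor in {w0, w1, w3, w6}.
    q and r holds at w0, so Dia (q and r) is true at w1.
Satisfying worlds: {w0, w1, w3, w4, w5, w6}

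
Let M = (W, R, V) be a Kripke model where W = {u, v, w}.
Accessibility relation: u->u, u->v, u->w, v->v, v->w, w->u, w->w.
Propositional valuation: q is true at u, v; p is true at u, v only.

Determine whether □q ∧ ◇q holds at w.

At w: □q is false, ◇q is true, so □q ∧ ◇q is false.
  At w: □q requires q at every successor {u, w}.
    q fails at w, so □q is false at w.
  At w: ◇q requires q at some successor in {u, w}.
    q holds at u, so ◇q is true at w.

No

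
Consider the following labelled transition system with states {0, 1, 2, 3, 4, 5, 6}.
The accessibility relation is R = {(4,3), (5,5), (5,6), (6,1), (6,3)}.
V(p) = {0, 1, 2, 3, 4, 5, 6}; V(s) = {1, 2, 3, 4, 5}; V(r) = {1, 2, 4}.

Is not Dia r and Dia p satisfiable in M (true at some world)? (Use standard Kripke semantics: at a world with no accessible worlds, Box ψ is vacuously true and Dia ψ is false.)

Let φ = not Dia r and Dia p. Evaluate φ at each world:
  0 (successors ∅): φ is false.
  1 (successors ∅): φ is false.
  2 (successors ∅): φ is false.
  3 (successors ∅): φ is false.
  4 (successors {3}): φ is true.
  5 (successors {5, 6}): φ is true.
  6 (successors {1, 3}): φ is false.
Detail at 4 (witness):
  At 4: not Dia r is true, Dia p is true, so not Dia r and Dia p is true.
    At 4: Dia r is false, so not Dia r is true.
      At 4: Dia r requires r at some successor in {3}.
        At 3: r is false.
      So Dia r is false at 4.
    At 4: Dia p requires p at some successor in {3}.
      p holds at 3, so Dia p is true at 4.

Yes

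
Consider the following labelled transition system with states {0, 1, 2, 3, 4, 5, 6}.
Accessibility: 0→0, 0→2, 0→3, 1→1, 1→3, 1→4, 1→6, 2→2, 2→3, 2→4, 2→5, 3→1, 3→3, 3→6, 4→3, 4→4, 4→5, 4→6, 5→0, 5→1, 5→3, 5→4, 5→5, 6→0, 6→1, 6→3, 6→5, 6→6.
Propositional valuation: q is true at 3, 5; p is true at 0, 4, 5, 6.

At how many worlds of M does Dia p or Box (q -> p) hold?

Let φ = Dia p or Box (q -> p). Evaluate φ at each world:
  0 (successors {0, 2, 3}): φ is true.
  1 (successors {1, 3, 4, 6}): φ is true.
  2 (successors {2, 3, 4, 5}): φ is true.
  3 (successors {1, 3, 6}): φ is true.
  4 (successors {3, 4, 5, 6}): φ is true.
  5 (successors {0, 1, 3, 4, 5}): φ is true.
  6 (successors {0, 1, 3, 5, 6}): φ is true.
For instance, at 3:
  At 3: Dia p is true, Box (q -> p) is false, so Dia p or Box (q -> p) is true.
    At 3: Dia p requires p at some successor in {1, 3, 6}.
      p holds at 6, so Dia p is true at 3.
    At 3: Box (q -> p) requires q -> p at every successor {1, 3, 6}.
      q -> p fails at 3, so Box (q -> p) is false at 3.
Satisfying worlds: {0, 1, 2, 3, 4, 5, 6}

7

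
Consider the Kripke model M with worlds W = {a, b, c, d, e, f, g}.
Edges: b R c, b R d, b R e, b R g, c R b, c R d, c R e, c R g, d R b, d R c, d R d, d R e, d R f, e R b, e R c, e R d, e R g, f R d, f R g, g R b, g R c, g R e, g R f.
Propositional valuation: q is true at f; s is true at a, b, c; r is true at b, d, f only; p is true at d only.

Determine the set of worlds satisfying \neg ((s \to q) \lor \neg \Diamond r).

Let φ = \neg ((s \to q) \lor \neg \Diamond r). Evaluate φ at each world:
  a (successors ∅): φ is false.
  b (successors {c, d, e, g}): φ is true.
  c (successors {b, d, e, g}): φ is true.
  d (successors {b, c, d, e, f}): φ is false.
  e (successors {b, c, d, g}): φ is false.
  f (successors {d, g}): φ is false.
  g (successors {b, c, e, f}): φ is false.
For instance, at b:
  At b: (s \to q) \lor \neg \Diamond r is false, so \neg ((s \to q) \lor \neg \Diamond r) is true.
    At b: s \to q is false, \neg \Diamond r is false, so (s \to q) \lor \neg \Diamond r is false.
      At b: \Diamond r is true, so \neg \Diamond r is false.
Satisfying worlds: {b, c}

b, c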